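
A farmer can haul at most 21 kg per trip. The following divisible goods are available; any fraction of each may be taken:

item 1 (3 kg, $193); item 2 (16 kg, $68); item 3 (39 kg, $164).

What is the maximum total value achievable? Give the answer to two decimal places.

269.41

Take in order of value per unit:
- item 1 (193/3 per unit): all 3 → value 193, running total 193.00
- item 2 (68/16 per unit): all 16 → value 68, running total 261.00
- item 3 (164/39 per unit): 2 of 39 → value 2×164/39 = 8.4103, running total 269.41
Total 269.41.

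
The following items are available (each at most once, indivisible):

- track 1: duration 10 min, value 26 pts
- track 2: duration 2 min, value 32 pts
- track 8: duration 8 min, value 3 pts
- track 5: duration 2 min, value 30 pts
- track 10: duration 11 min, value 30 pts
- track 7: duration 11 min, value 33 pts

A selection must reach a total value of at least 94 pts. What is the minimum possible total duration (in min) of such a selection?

15

Subsets with value ≥ 94, sorted by total duration:
- track 2+track 5+track 7: duration 15, value 95
- track 2+track 8+track 5+track 7: duration 23, value 98
Minimum duration: 15 min.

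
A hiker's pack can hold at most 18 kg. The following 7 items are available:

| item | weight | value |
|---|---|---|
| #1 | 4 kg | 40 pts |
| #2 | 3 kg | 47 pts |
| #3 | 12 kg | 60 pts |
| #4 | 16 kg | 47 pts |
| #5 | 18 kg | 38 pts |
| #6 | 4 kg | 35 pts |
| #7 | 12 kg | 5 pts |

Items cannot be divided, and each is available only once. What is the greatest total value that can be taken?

Check high-value combinations within 18 kg:
- #1+#2+#6: weight 4+3+4=11, value 40+47+35=122
- #2+#3: weight 3+12=15, value 47+60=107
- #1+#3: weight 4+12=16, value 40+60=100
- #3+#6: weight 12+4=16, value 60+35=95
Best: 122 pts.

122 pts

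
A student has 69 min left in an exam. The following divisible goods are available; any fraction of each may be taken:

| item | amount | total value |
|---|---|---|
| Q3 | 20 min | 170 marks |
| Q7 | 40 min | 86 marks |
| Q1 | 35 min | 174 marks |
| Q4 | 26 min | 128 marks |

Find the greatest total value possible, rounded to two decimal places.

412.92

Take in order of value per unit:
- Q3 (170/20 per unit): all 20 → value 170, running total 170.00
- Q1 (174/35 per unit): all 35 → value 174, running total 344.00
- Q4 (128/26 per unit): 14 of 26 → value 14×128/26 = 68.9231, running total 412.92
Total 412.92.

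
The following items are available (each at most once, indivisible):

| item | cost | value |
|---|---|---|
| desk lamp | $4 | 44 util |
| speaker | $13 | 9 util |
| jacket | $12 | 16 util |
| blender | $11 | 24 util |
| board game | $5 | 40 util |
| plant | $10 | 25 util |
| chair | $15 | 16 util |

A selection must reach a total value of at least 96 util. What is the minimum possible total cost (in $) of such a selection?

Subsets with value ≥ 96, sorted by total cost:
- desk lamp+board game+plant: cost 19, value 109
- desk lamp+blender+board game: cost 20, value 108
- desk lamp+jacket+board game: cost 21, value 100
- desk lamp+board game+chair: cost 24, value 100
Minimum cost: 19 $.

19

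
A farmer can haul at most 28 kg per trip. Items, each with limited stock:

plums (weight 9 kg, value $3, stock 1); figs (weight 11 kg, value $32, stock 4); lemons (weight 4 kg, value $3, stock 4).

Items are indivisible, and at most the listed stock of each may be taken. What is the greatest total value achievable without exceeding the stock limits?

$67

Top feasible selections:
- 2×figs + 1×lemons: weight 26, value 67
- 2×figs: weight 22, value 64
- 1×figs + 4×lemons: weight 27, value 44
- 1×figs + 3×lemons: weight 23, value 41
Best: $67.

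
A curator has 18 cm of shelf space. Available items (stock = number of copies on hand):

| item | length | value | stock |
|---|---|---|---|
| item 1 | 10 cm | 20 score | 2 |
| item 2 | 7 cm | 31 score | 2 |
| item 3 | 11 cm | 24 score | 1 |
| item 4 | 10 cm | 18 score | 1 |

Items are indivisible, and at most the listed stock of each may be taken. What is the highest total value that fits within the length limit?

62 score

Best selections within length 18 and stock limits:
- 2×item 2: length 14, value 62
- 1×item 2 + 1×item 3: length 18, value 55
Best: 62 score.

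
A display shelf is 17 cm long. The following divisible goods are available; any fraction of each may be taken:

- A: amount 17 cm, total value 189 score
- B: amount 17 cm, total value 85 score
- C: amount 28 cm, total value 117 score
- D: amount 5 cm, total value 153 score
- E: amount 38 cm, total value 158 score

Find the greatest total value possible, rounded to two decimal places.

Take in order of value per unit:
- D (153/5 per unit): all 5 → value 153, running total 153.00
- A (189/17 per unit): 12 of 17 → value 12×189/17 = 133.4118, running total 286.41
Total 286.41.

286.41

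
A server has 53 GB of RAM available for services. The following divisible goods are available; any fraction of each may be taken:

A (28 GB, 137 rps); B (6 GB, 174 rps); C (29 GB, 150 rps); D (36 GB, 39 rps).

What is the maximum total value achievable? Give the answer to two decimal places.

412.07

Take in order of value per unit:
- B (174/6 per unit): all 6 → value 174, running total 174.00
- C (150/29 per unit): all 29 → value 150, running total 324.00
- A (137/28 per unit): 18 of 28 → value 18×137/28 = 88.0714, running total 412.07
Total 412.07.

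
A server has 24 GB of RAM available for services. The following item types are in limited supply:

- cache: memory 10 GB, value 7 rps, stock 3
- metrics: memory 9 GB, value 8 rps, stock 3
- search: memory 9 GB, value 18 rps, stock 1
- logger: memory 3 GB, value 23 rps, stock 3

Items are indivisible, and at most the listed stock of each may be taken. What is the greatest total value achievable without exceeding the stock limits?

Best selections within memory 24 and stock limits:
- 1×search + 3×logger: memory 18, value 87
- 1×metrics + 3×logger: memory 18, value 77
- 1×cache + 3×logger: memory 19, value 76
- 1×metrics + 1×search + 2×logger: memory 24, value 72
Best: 87 rps.

87 rps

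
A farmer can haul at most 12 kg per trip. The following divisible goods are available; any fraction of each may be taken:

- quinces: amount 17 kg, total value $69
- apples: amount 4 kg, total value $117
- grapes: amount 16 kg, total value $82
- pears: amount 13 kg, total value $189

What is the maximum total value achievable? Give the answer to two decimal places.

233.31

Take in order of value per unit:
- apples (117/4 per unit): all 4 → value 117, running total 117.00
- pears (189/13 per unit): 8 of 13 → value 8×189/13 = 116.3077, running total 233.31
Total 233.31.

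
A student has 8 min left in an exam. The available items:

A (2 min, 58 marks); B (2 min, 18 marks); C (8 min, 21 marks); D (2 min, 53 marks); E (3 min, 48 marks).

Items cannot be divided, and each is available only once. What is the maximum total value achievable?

Check high-value combinations within 8 min:
- A+D+E: time 2+2+3=7, value 58+53+48=159
- A+B+D: time 2+2+2=6, value 58+18+53=129
- A+B+E: time 2+2+3=7, value 58+18+48=124
- B+D+E: time 2+2+3=7, value 18+53+48=119
Best: 159 marks.

159 marks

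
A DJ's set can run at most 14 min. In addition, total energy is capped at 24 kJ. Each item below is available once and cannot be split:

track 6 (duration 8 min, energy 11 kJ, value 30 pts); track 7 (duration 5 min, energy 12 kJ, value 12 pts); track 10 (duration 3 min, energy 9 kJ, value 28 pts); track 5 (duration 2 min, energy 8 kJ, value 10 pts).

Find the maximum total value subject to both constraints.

58 pts

Feasible sets respecting both limits:
- track 6+track 10: duration 11, energy 20, value 58
- track 6+track 7: duration 13, energy 23, value 42
- track 7+track 10: duration 8, energy 21, value 40
- track 6+track 5: duration 10, energy 19, value 40
Best: 58 pts.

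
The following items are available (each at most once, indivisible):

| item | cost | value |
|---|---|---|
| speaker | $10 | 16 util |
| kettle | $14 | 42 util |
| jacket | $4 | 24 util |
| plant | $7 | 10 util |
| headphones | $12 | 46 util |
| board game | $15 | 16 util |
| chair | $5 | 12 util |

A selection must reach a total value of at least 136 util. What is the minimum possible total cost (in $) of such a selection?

Subsets with value ≥ 136, sorted by total cost:
- speaker+kettle+jacket+headphones+chair: cost 45, value 140
- speaker+kettle+jacket+plant+headphones: cost 47, value 138
- kettle+jacket+headphones+board game+chair: cost 50, value 140
Minimum cost: 45 $.

45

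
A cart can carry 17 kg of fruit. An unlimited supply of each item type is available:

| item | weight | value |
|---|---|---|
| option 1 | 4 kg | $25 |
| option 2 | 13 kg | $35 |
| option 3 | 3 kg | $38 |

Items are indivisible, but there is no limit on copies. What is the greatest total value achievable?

Best value-per-unit is option 3 at 38/3, and filling with it alone uses weight 5×3=15. No mix of the others beats 5×38 = 190.

$190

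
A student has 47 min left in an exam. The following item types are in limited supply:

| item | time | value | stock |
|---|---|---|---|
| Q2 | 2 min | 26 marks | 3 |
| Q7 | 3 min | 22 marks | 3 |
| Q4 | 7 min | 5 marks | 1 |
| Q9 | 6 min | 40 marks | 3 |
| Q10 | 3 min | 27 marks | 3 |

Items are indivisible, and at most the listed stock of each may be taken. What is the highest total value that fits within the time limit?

Best selections within time 47 and stock limits:
- 3×Q2 + 3×Q7 + 3×Q9 + 3×Q10: time 42, value 345
- 3×Q2 + 2×Q7 + 1×Q4 + 3×Q9 + 3×Q10: time 46, value 328
Best: 345 marks.

345 marks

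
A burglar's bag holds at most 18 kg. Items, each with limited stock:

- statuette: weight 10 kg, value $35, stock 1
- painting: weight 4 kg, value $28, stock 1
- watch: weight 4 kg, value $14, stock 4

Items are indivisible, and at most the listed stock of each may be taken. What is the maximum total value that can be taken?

Top feasible selections:
- 1×statuette + 1×painting + 1×watch: weight 18, value 77
- 1×painting + 3×watch: weight 16, value 70
- 1×statuette + 1×painting: weight 14, value 63
- 1×statuette + 2×watch: weight 18, value 63
Best: $77.

$77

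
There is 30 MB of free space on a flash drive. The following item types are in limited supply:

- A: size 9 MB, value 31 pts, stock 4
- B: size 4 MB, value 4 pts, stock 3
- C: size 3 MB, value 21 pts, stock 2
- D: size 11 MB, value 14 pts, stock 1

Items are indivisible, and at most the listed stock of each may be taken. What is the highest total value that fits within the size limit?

Best selections within size 30 and stock limits:
- 3×A + 1×C: size 30, value 114
- 2×A + 1×B + 2×C: size 28, value 108
- 2×A + 2×C: size 24, value 104
- 3×A: size 27, value 93
Best: 114 pts.

114 pts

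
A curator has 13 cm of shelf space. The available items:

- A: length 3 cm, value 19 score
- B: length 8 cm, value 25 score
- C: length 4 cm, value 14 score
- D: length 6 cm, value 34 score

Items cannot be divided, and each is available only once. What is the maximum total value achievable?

67 score

Check high-value combinations within 13 cm:
- A+C+D: length 3+4+6=13, value 19+14+34=67
- A+D: length 3+6=9, value 19+34=53
- C+D: length 4+6=10, value 14+34=48
- A+B: length 3+8=11, value 19+25=44
- B+C: length 8+4=12, value 25+14=39
Best: 67 score.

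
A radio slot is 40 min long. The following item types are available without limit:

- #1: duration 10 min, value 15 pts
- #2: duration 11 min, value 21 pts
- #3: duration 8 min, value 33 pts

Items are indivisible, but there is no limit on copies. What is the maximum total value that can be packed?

165 pts

Best value-per-unit is #3 at 33/8, and filling with it alone uses duration 5×8=40. No mix of the others beats 5×33 = 165.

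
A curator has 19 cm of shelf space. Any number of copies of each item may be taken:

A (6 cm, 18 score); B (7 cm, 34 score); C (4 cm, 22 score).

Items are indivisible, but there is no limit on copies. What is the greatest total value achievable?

100 score

Best value-per-unit is C at 22/4; filling with it alone gives 4×22 = 88.
Optimal mix: 1×B + 3×C → length 19, value 100.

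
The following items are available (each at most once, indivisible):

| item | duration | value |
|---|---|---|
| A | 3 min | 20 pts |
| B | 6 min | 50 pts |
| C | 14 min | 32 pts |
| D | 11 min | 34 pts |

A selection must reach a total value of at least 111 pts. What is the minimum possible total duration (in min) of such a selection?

31

Subsets with value ≥ 111, sorted by total duration:
- B+C+D: duration 31, value 116
- A+B+C+D: duration 34, value 136
Minimum duration: 31 min.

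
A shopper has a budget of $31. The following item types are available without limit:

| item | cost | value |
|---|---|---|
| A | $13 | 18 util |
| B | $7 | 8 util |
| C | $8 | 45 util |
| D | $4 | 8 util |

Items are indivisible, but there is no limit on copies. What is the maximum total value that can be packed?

143 util

Best value-per-unit is C at 45/8; filling with it alone gives 3×45 = 135.
Optimal mix: 1×B + 3×C → cost 31, value 143.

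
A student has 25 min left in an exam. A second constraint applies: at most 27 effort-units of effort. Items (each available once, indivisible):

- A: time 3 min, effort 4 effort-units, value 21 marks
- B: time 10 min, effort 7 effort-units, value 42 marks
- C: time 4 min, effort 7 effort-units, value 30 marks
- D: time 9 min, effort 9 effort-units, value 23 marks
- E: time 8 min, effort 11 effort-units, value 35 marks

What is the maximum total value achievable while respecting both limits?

107 marks

Feasible sets respecting both limits:
- B+C+E: time 22, effort 25, value 107
- A+B+E: time 21, effort 22, value 98
- B+C+D: time 23, effort 23, value 95
- A+B+C: time 17, effort 18, value 93
Best: 107 marks.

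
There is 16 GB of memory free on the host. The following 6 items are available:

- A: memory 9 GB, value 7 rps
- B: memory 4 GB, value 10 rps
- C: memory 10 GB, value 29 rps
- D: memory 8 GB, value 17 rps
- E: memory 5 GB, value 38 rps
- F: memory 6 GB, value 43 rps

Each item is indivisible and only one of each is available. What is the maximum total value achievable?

Check high-value combinations within 16 GB:
- B+E+F: memory 4+5+6=15, value 10+38+43=91
- E+F: memory 5+6=11, value 38+43=81
- C+F: memory 10+6=16, value 29+43=72
- C+E: memory 10+5=15, value 29+38=67
- D+F: memory 8+6=14, value 17+43=60
Best: 91 rps.

91 rps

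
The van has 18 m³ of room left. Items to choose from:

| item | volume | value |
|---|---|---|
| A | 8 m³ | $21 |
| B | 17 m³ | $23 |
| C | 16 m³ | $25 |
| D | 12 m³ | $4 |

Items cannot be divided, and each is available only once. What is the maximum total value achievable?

$25

Check high-value combinations within 18 m³:
- C: volume 16, value 25
- B: volume 17, value 23
- A: volume 8, value 21
- D: volume 12, value 4
Best: $25.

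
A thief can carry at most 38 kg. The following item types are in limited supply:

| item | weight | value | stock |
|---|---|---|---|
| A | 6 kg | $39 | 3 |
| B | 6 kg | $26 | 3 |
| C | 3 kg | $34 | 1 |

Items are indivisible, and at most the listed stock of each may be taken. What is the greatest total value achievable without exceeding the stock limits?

$203

Top feasible selections:
- 3×A + 2×B + 1×C: weight 33, value 203
- 3×A + 3×B: weight 36, value 195
- 2×A + 3×B + 1×C: weight 33, value 190
Best: $203.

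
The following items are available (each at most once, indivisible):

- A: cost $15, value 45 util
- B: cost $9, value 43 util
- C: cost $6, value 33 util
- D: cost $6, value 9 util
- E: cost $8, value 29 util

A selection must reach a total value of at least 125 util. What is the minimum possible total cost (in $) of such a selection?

36

Subsets with value ≥ 125, sorted by total cost:
- A+B+C+D: cost 36, value 130
- A+B+C+E: cost 38, value 150
- A+B+D+E: cost 38, value 126
Minimum cost: 36 $.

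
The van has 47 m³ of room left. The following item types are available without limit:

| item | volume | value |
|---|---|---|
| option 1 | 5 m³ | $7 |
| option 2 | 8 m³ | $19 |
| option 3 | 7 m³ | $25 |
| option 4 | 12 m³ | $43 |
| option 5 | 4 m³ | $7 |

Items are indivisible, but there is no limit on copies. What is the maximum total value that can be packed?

Best value-per-unit is option 4 at 43/12; filling with it alone gives 3×43 = 129.
Optimal mix: 5×option 3 + 1×option 4 → volume 47, value 168.

$168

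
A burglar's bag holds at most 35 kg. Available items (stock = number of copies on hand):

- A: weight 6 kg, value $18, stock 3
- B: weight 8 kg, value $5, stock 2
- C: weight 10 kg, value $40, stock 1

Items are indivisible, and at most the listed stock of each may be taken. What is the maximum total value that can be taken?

$94

Top feasible selections:
- 3×A + 1×C: weight 28, value 94
- 2×A + 1×B + 1×C: weight 30, value 81
- 2×A + 1×C: weight 22, value 76
- 1×A + 2×B + 1×C: weight 32, value 68
Best: $94.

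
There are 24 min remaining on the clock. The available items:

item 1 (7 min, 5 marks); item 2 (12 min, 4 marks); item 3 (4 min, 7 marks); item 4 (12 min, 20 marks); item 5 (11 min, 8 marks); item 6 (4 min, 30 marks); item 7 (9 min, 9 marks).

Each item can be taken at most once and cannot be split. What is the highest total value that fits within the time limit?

This is a 0/1 knapsack; check combinations near the capacity.
- item 3+item 4+item 6: time 4+12+4=20, value 7+20+30=57
- item 1+item 4+item 6: time 7+12+4=23, value 5+20+30=55
- item 1+item 3+item 6+item 7: time 7+4+4+9=24, value 5+7+30+9=51
- item 4+item 6: time 12+4=16, value 20+30=50
- item 5+item 6+item 7: time 11+4+9=24, value 8+30+9=47
Best: 57 marks.

57 marks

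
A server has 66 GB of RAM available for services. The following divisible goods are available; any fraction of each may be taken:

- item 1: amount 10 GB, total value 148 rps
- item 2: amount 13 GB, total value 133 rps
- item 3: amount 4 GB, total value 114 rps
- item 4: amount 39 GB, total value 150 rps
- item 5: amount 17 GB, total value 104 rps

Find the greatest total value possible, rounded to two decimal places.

583.62

Take in order of value per unit:
- item 3 (114/4 per unit): all 4 → value 114, running total 114.00
- item 1 (148/10 per unit): all 10 → value 148, running total 262.00
- item 2 (133/13 per unit): all 13 → value 133, running total 395.00
- item 5 (104/17 per unit): all 17 → value 104, running total 499.00
- item 4 (150/39 per unit): 22 of 39 → value 22×150/39 = 84.6154, running total 583.62
Total 583.62.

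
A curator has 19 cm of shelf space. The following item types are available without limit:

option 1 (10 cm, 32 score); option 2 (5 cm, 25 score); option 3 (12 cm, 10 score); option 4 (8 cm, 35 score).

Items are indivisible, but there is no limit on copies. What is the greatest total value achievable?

Best value-per-unit is option 2 at 25/5; filling with it alone gives 3×25 = 75.
Optimal mix: 2×option 2 + 1×option 4 → length 18, value 85.

85 score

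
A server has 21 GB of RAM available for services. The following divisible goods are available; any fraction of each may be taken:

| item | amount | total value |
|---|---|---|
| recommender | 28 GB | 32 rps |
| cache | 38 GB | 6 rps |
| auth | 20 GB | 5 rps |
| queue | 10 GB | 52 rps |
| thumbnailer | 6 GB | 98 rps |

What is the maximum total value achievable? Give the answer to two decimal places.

Take in order of value per unit:
- thumbnailer (98/6 per unit): all 6 → value 98, running total 98.00
- queue (52/10 per unit): all 10 → value 52, running total 150.00
- recommender (32/28 per unit): 5 of 28 → value 5×32/28 = 5.7143, running total 155.71
Total 155.71.

155.71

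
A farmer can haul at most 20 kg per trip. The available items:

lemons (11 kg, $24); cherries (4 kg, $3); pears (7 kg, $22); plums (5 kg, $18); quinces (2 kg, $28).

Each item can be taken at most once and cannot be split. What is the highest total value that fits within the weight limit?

$74

Check high-value combinations within 20 kg:
- lemons+pears+quinces: weight 11+7+2=20, value 24+22+28=74
- cherries+pears+plums+quinces: weight 4+7+5+2=18, value 3+22+18+28=71
- lemons+plums+quinces: weight 11+5+2=18, value 24+18+28=70
Best: $74.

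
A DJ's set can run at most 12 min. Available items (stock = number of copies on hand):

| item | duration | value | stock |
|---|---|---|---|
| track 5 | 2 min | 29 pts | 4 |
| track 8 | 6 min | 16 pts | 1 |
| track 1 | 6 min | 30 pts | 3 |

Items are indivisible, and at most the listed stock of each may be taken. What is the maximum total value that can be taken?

Best selections within duration 12 and stock limits:
- 3×track 5 + 1×track 1: duration 12, value 117
- 4×track 5: duration 8, value 116
Best: 117 pts.

117 pts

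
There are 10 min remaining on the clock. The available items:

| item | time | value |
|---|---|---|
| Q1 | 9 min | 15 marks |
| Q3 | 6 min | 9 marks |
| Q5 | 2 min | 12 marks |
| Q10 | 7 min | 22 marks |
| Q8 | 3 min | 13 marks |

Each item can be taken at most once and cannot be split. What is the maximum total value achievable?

Check high-value combinations within 10 min:
- Q10+Q8: time 7+3=10, value 22+13=35
- Q5+Q10: time 2+7=9, value 12+22=34
- Q5+Q8: time 2+3=5, value 12+13=25
- Q10: time 7, value 22
- Q3+Q8: time 6+3=9, value 9+13=22
Best: 35 marks.

35 marks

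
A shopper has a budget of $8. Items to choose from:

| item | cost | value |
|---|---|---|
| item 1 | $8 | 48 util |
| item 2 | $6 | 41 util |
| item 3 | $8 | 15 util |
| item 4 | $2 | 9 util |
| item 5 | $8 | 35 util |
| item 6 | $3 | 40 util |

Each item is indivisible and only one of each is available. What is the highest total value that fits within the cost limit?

Check high-value combinations within $8:
- item 2+item 4: cost 6+2=8, value 41+9=50
- item 4+item 6: cost 2+3=5, value 9+40=49
- item 1: cost 8, value 48
- item 2: cost 6, value 41
Best: 50 util.

50 util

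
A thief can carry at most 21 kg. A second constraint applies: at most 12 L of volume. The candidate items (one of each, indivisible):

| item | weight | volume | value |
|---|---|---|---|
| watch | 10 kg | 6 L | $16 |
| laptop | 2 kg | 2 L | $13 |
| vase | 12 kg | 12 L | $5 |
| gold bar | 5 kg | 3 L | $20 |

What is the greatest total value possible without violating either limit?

$49

Feasible sets respecting both limits:
- watch+laptop+gold bar: weight 17, volume 11, value 49
- watch+gold bar: weight 15, volume 9, value 36
- laptop+gold bar: weight 7, volume 5, value 33
- watch+laptop: weight 12, volume 8, value 29
Best: $49.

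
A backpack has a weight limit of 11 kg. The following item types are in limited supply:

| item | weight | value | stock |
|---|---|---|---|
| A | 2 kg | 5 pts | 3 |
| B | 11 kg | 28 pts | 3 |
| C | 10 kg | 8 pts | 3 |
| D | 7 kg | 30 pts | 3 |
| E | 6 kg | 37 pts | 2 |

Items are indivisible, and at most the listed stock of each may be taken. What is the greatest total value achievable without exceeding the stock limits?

Best selections within weight 11 and stock limits:
- 2×A + 1×E: weight 10, value 47
- 1×A + 1×E: weight 8, value 42
- 2×A + 1×D: weight 11, value 40
Best: 47 pts.

47 pts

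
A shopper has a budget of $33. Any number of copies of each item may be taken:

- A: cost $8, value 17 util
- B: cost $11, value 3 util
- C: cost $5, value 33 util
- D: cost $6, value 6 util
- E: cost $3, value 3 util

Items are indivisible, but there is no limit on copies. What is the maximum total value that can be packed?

201 util

Best value-per-unit is C at 33/5; filling with it alone gives 6×33 = 198.
Optimal mix: 6×C + 1×E → cost 33, value 201.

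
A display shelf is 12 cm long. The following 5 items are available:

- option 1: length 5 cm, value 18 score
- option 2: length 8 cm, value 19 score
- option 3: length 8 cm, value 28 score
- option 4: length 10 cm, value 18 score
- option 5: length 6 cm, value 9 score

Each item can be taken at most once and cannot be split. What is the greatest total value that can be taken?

28 score

This is a 0/1 knapsack; check combinations near the capacity.
- option 3: length 8, value 28
- option 1+option 5: length 5+6=11, value 18+9=27
- option 2: length 8, value 19
- option 1: length 5, value 18
- option 4: length 10, value 18
Best: 28 score.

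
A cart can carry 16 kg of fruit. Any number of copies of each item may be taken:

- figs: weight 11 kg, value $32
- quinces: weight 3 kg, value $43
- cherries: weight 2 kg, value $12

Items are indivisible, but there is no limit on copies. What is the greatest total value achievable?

$215

Best value-per-unit is quinces at 43/3, and filling with it alone uses weight 5×3=15. No mix of the others beats 5×43 = 215.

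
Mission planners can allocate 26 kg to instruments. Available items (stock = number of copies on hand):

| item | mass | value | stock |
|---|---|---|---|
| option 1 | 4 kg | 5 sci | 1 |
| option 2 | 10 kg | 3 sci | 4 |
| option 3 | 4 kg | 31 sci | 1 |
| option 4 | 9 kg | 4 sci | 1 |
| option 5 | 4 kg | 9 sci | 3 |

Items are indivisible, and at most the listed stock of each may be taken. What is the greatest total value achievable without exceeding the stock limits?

Best selections within mass 26 and stock limits:
- 1×option 1 + 1×option 3 + 3×option 5: mass 20, value 63
- 1×option 3 + 1×option 4 + 3×option 5: mass 25, value 62
Best: 63 sci.

63 sci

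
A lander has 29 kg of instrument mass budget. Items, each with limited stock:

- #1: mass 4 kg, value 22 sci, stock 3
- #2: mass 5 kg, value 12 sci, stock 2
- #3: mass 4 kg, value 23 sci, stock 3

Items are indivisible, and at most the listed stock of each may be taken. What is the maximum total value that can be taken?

Top feasible selections:
- 3×#1 + 1×#2 + 3×#3: mass 29, value 147
- 3×#1 + 3×#3: mass 24, value 135
Best: 147 sci.

147 sci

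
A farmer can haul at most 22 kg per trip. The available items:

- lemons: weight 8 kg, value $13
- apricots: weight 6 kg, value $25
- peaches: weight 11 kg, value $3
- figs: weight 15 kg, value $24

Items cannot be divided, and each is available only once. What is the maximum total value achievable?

$49

Check high-value combinations within 22 kg:
- apricots+figs: weight 6+15=21, value 25+24=49
- lemons+apricots: weight 8+6=14, value 13+25=38
- apricots+peaches: weight 6+11=17, value 25+3=28
- apricots: weight 6, value 25
Best: $49.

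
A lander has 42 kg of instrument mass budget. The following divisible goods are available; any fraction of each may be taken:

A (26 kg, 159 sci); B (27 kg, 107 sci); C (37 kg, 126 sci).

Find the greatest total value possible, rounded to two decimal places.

Take in order of value per unit:
- A (159/26 per unit): all 26 → value 159, running total 159.00
- B (107/27 per unit): 16 of 27 → value 16×107/27 = 63.4074, running total 222.41
Total 222.41.

222.41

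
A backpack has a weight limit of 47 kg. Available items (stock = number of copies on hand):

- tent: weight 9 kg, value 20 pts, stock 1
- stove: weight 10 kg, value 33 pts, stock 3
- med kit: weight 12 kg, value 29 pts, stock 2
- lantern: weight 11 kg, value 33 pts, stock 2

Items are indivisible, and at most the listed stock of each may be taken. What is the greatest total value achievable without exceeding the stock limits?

132 pts

Best selections within weight 47 and stock limits:
- 3×stove + 1×lantern: weight 41, value 132
- 2×stove + 2×lantern: weight 42, value 132
- 3×stove + 1×med kit: weight 42, value 128
Best: 132 pts.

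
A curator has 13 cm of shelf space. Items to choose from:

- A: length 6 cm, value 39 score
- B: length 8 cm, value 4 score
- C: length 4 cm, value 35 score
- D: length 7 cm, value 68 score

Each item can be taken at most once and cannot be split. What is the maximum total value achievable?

This is a 0/1 knapsack; check combinations near the capacity.
- A+D: length 6+7=13, value 39+68=107
- C+D: length 4+7=11, value 35+68=103
- A+C: length 6+4=10, value 39+35=74
- D: length 7, value 68
- A: length 6, value 39
Best: 107 score.

107 score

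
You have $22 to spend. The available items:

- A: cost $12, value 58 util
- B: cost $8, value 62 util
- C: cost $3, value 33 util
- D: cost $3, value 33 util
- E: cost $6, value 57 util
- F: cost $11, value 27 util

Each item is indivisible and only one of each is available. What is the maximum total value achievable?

This is a 0/1 knapsack; check combinations near the capacity.
- B+C+D+E: cost 8+3+3+6=20, value 62+33+33+57=185
- B+C+E: cost 8+3+6=17, value 62+33+57=152
- B+D+E: cost 8+3+6=17, value 62+33+57=152
- A+C+E: cost 12+3+6=21, value 58+33+57=148
- A+D+E: cost 12+3+6=21, value 58+33+57=148
Best: 185 util.

185 util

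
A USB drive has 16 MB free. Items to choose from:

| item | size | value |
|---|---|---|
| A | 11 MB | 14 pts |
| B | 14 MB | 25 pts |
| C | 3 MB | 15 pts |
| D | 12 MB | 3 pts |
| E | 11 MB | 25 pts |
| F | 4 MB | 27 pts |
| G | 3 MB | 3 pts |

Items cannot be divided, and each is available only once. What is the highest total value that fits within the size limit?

Check high-value combinations within 16 MB:
- E+F: size 11+4=15, value 25+27=52
- C+F+G: size 3+4+3=10, value 15+27+3=45
- C+F: size 3+4=7, value 15+27=42
Best: 52 pts.

52 pts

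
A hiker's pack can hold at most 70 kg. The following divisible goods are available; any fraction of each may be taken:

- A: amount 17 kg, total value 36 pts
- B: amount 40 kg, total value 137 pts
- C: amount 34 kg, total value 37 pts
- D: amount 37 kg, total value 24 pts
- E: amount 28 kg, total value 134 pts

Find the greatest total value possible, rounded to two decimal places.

275.24

Take in order of value per unit:
- E (134/28 per unit): all 28 → value 134, running total 134.00
- B (137/40 per unit): all 40 → value 137, running total 271.00
- A (36/17 per unit): 2 of 17 → value 2×36/17 = 4.2353, running total 275.24
Total 275.24.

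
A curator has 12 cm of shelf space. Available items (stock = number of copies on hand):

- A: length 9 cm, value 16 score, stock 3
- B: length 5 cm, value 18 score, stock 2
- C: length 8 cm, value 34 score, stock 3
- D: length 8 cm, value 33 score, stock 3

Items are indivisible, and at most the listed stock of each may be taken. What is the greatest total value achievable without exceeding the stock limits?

36 score

Best selections within length 12 and stock limits:
- 2×B: length 10, value 36
- 1×C: length 8, value 34
- 1×D: length 8, value 33
Best: 36 score.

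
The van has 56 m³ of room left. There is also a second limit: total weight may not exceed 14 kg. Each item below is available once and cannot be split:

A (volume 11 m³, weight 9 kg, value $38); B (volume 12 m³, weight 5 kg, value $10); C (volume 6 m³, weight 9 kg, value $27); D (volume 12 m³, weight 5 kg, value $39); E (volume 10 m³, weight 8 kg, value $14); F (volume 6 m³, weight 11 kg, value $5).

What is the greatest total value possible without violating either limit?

$77

Feasible sets respecting both limits:
- A+D: volume 23, weight 14, value 77
- C+D: volume 18, weight 14, value 66
- D+E: volume 22, weight 13, value 53
Best: $77.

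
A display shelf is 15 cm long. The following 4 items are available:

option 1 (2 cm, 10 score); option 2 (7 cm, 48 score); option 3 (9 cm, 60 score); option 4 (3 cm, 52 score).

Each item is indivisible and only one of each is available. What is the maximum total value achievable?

Check high-value combinations within 15 cm:
- option 1+option 3+option 4: length 2+9+3=14, value 10+60+52=122
- option 3+option 4: length 9+3=12, value 60+52=112
- option 1+option 2+option 4: length 2+7+3=12, value 10+48+52=110
- option 2+option 4: length 7+3=10, value 48+52=100
- option 1+option 3: length 2+9=11, value 10+60=70
Best: 122 score.

122 score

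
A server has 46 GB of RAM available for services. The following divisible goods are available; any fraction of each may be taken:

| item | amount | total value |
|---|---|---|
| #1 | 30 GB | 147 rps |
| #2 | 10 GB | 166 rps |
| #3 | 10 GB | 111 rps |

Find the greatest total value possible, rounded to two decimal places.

404.40

Take in order of value per unit:
- #2 (166/10 per unit): all 10 → value 166, running total 166.00
- #3 (111/10 per unit): all 10 → value 111, running total 277.00
- #1 (147/30 per unit): 26 of 30 → value 26×147/30 = 127.4000, running total 404.40
Total 404.40.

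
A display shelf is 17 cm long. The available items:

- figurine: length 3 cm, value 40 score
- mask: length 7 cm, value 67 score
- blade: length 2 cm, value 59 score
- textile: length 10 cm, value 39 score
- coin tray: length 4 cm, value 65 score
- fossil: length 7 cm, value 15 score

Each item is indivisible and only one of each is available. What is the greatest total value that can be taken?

231 score

Check high-value combinations within 17 cm:
- figurine+mask+blade+coin tray: length 3+7+2+4=16, value 40+67+59+65=231
- mask+blade+coin tray: length 7+2+4=13, value 67+59+65=191
- figurine+blade+coin tray+fossil: length 3+2+4+7=16, value 40+59+65+15=179
- figurine+mask+coin tray: length 3+7+4=14, value 40+67+65=172
Best: 231 score.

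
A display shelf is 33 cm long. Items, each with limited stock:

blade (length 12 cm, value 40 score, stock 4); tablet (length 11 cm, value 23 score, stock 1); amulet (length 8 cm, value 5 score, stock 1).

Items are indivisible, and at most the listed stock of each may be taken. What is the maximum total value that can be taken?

Top feasible selections:
- 2×blade + 1×amulet: length 32, value 85
- 2×blade: length 24, value 80
Best: 85 score.

85 score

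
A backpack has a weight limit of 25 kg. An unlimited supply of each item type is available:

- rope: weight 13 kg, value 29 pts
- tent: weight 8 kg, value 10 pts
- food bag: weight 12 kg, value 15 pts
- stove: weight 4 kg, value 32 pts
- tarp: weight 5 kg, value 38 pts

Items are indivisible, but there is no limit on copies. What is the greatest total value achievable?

198 pts

Best value-per-unit is stove at 32/4; filling with it alone gives 6×32 = 192.
Optimal mix: 5×stove + 1×tarp → weight 25, value 198.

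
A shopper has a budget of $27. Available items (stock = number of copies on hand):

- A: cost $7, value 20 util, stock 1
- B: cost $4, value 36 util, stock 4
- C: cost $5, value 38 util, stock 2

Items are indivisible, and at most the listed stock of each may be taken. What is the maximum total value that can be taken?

220 util

Best selections within cost 27 and stock limits:
- 4×B + 2×C: cost 26, value 220
- 3×B + 2×C: cost 22, value 184
- 4×B + 1×C: cost 21, value 182
Best: 220 util.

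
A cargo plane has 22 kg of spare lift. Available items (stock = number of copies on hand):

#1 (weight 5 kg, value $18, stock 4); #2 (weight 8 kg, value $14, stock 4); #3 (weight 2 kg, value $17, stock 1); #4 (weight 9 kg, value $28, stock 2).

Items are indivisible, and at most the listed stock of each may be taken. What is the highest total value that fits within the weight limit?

$89

Top feasible selections:
- 4×#1 + 1×#3: weight 22, value 89
- 2×#1 + 1×#3 + 1×#4: weight 21, value 81
- 1×#3 + 2×#4: weight 20, value 73
Best: $89.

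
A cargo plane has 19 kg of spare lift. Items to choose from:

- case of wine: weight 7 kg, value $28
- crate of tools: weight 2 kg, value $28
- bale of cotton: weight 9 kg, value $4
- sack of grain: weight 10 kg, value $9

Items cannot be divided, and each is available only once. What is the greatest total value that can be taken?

$65

Check high-value combinations within 19 kg:
- case of wine+crate of tools+sack of grain: weight 7+2+10=19, value 28+28+9=65
- case of wine+crate of tools+bale of cotton: weight 7+2+9=18, value 28+28+4=60
- case of wine+crate of tools: weight 7+2=9, value 28+28=56
- crate of tools+sack of grain: weight 2+10=12, value 28+9=37
Best: $65.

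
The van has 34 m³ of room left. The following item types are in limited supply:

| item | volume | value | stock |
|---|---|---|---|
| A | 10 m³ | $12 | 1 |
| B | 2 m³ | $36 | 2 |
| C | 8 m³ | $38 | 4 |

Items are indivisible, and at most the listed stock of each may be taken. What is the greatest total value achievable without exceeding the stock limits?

Top feasible selections:
- 1×B + 4×C: volume 34, value 188
- 2×B + 3×C: volume 28, value 186
- 1×A + 2×B + 2×C: volume 30, value 160
Best: $188.

$188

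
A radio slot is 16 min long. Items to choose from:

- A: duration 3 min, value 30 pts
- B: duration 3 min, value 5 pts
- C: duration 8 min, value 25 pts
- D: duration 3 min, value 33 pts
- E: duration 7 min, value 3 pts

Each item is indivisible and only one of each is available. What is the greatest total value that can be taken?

88 pts

Check high-value combinations within 16 min:
- A+C+D: duration 3+8+3=14, value 30+25+33=88
- A+B+D+E: duration 3+3+3+7=16, value 30+5+33+3=71
- A+B+D: duration 3+3+3=9, value 30+5+33=68
- A+D+E: duration 3+3+7=13, value 30+33+3=66
Best: 88 pts.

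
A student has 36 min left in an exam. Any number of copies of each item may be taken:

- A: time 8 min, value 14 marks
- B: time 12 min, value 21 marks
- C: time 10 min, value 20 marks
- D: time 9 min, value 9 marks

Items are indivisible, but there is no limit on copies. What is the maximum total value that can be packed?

Best value-per-unit is C at 20/10; filling with it alone gives 3×20 = 60.
Optimal mix: 2×A + 2×C → time 36, value 68.

68 marks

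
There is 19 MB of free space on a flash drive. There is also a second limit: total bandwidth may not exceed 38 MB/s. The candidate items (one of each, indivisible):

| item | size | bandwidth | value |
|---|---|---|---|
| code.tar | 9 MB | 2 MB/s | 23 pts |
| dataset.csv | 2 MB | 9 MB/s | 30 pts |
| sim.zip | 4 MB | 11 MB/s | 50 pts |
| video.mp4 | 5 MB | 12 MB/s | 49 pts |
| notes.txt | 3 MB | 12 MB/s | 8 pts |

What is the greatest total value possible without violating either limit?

129 pts

Feasible sets respecting both limits:
- dataset.csv+sim.zip+video.mp4: size 11, bandwidth 32, value 129
- code.tar+sim.zip+video.mp4: size 18, bandwidth 25, value 122
- code.tar+dataset.csv+sim.zip+notes.txt: size 18, bandwidth 34, value 111
Best: 129 pts.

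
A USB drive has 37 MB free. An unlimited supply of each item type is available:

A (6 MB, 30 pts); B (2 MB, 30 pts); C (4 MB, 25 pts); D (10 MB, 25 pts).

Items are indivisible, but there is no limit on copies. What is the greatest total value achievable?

Best value-per-unit is B at 30/2, and filling with it alone uses size 18×2=36. No mix of the others beats 18×30 = 540.

540 pts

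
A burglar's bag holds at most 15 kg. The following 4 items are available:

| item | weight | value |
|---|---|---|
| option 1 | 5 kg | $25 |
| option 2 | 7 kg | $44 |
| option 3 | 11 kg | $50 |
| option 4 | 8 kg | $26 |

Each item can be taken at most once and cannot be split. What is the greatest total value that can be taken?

Check high-value combinations within 15 kg:
- option 2+option 4: weight 7+8=15, value 44+26=70
- option 1+option 2: weight 5+7=12, value 25+44=69
- option 1+option 4: weight 5+8=13, value 25+26=51
Best: $70.

$70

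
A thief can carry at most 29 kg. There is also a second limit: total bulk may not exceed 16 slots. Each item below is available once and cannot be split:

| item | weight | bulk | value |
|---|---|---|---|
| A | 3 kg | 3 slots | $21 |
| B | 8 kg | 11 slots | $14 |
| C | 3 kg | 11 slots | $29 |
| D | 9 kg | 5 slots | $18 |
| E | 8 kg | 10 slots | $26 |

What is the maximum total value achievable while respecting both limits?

Feasible sets respecting both limits:
- A+C: weight 6, bulk 14, value 50
- C+D: weight 12, bulk 16, value 47
- A+E: weight 11, bulk 13, value 47
- D+E: weight 17, bulk 15, value 44
Best: $50.

$50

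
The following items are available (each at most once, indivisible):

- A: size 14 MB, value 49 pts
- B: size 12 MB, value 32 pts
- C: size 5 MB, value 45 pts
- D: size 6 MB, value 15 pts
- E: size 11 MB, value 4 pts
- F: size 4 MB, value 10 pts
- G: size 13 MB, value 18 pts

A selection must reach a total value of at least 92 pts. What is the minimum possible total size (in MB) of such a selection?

Subsets with value ≥ 92, sorted by total size:
- A+C: size 19, value 94
- A+C+F: size 23, value 104
- B+C+D: size 23, value 92
Minimum size: 19 MB.

19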